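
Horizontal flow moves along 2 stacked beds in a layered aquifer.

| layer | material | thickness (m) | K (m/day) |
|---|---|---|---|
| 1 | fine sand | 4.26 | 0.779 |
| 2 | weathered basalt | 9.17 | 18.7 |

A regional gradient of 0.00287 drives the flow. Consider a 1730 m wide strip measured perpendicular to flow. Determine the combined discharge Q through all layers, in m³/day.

868

Flow is parallel to layering, so each bed carries its own Darcy discharge and the transmissivities add.
Σ(K_i·b_i) = 0.779×4.26 + 18.7×9.17 = 174.8 m²/day.
Hydraulic gradient i = 0.00287.
Q = Σ(K_i·b_i) · W · i = 174.8 × 1730 × 0.002870 = 867.9 m³/day.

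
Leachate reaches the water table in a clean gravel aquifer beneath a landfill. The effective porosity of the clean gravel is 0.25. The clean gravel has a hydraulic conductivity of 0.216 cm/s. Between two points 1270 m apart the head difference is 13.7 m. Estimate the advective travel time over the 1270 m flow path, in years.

Convert K: 0.216 cm/s × 864 = 186.6 m/day.
Hydraulic gradient i = Δh / L = 13.7 / 1270 = 0.01079.
Darcy flux q = K · i = 186.6 × 0.01079 = 2.013 m/day.
Seepage velocity v = q / n_e = 2.013 / 0.25 = 8.053 m/day.
Travel time t = L / v = 1270 / 8.053 = 157.7 days = 0.4318 years.

0.432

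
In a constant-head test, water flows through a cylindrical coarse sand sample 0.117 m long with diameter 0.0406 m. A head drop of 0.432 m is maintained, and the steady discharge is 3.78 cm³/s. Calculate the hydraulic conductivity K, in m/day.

68.3

Cross-sectional area A = π·(d/2)² = π × (0.0406/2)² = 0.001295 m².
Convert discharge: 3.78 cm³/s = 3.780e-06 m³/s.
Darcy's law rearranged: K = Q·L / (A·Δh) = 3.780e-06 × 0.117 / (0.001295 × 0.432) = 0.0007908 m/s = 68.32 m/day.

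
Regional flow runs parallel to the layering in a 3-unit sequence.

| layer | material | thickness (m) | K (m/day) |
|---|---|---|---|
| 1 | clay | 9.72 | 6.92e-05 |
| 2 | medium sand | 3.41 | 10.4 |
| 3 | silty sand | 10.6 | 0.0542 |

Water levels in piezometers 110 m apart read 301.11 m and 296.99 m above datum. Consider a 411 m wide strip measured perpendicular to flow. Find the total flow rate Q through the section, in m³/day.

555

Flow is parallel to layering, so each bed carries its own Darcy discharge and the transmissivities add.
Σ(K_i·b_i) = 6.92e-05×9.72 + 10.4×3.41 + 0.0542×10.6 = 36.04 m²/day.
Hydraulic gradient i = (301.11 − 296.99) / 110 = 4.12 / 110 = 0.03745.
Q = Σ(K_i·b_i) · W · i = 36.04 × 411 × 0.03745 = 554.8 m³/day.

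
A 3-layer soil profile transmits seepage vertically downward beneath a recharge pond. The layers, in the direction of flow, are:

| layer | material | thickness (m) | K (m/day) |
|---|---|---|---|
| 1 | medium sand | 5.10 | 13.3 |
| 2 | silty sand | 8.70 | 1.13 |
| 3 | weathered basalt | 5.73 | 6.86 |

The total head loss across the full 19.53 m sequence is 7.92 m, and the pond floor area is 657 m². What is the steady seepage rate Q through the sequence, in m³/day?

583

Flow is perpendicular to layering, so the layers act in series and the equivalent K is the thickness-weighted harmonic mean.
Total thickness L = 5.10 + 8.70 + 5.73 = 19.53 m.
Σ(b_i/K_i) = 5.10/13.3 + 8.70/1.13 + 5.73/6.86 = 8.918 d.
K_eq = L / Σ(b_i/K_i) = 19.53 / 8.918 = 2.190 m/day.
Q = K_eq · A · (Δh/L) = 2.190 × 657 × (7.92/19.53) = 583.5 m³/day.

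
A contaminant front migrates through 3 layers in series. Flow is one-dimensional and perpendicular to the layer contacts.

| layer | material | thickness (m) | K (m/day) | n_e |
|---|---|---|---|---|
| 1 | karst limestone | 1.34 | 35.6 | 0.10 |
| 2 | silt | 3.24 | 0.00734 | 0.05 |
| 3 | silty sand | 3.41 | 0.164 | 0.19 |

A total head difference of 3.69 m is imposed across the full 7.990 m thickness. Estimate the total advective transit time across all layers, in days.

118

With flow normal to the layers, continuity requires the same specific discharge q through every layer.
Σ(b_i/K_i) = 1.34/35.6 + 3.24/0.00734 + 3.41/0.164 = 462.2 d.
q = Δh / Σ(b_i/K_i) = 3.69 / 462.2 = 0.007983 m/day.
In each layer the seepage velocity is v_i = q/n_i, so the layer transit time is t_i = b_i·n_i / q:
  layer 1 (karst limestone): t_1 = 1.34 × 0.10 / 0.007983 = 16.79 d
  layer 2 (silt): t_2 = 3.24 × 0.05 / 0.007983 = 20.29 d
  layer 3 (silty sand): t_3 = 3.41 × 0.19 / 0.007983 = 81.16 d
Total t = Σ t_i = 118.2 days.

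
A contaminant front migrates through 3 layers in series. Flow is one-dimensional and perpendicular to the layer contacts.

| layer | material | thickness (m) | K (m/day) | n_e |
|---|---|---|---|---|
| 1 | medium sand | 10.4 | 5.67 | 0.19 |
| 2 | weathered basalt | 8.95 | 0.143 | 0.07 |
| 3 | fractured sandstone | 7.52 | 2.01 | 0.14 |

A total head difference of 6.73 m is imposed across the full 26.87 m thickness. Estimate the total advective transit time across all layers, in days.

37.0

With flow normal to the layers, continuity requires the same specific discharge q through every layer.
Σ(b_i/K_i) = 10.4/5.67 + 8.95/0.143 + 7.52/2.01 = 68.16 d.
q = Δh / Σ(b_i/K_i) = 6.73 / 68.16 = 0.09873 m/day.
In each layer the seepage velocity is v_i = q/n_i, so the layer transit time is t_i = b_i·n_i / q:
  layer 1 (medium sand): t_1 = 10.4 × 0.19 / 0.09873 = 20.01 d
  layer 2 (weathered basalt): t_2 = 8.95 × 0.07 / 0.09873 = 6.345 d
  layer 3 (fractured sandstone): t_3 = 7.52 × 0.14 / 0.09873 = 10.66 d
Total t = Σ t_i = 37.02 days.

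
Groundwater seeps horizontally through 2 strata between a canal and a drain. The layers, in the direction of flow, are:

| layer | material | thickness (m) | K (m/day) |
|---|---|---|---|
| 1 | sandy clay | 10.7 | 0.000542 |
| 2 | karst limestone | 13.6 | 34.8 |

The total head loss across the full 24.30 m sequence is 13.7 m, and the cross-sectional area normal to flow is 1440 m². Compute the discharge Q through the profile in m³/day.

Flow is perpendicular to layering, so the layers act in series and the equivalent K is the thickness-weighted harmonic mean.
Total thickness L = 10.7 + 13.6 = 24.30 m.
Σ(b_i/K_i) = 10.7/0.000542 + 13.6/34.8 = 19742 d.
K_eq = L / Σ(b_i/K_i) = 24.30 / 19742 = 0.001231 m/day.
Q = K_eq · A · (Δh/L) = 0.001231 × 1440 × (13.7/24.30) = 0.9993 m³/day.

0.999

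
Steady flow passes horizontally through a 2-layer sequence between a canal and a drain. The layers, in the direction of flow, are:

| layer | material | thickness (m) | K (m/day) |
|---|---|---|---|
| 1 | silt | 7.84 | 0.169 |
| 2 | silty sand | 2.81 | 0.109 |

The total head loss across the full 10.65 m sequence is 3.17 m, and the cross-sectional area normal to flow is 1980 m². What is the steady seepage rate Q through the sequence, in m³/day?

Flow is perpendicular to layering, so the layers act in series and the equivalent K is the thickness-weighted harmonic mean.
Total thickness L = 7.84 + 2.81 = 10.65 m.
Σ(b_i/K_i) = 7.84/0.169 + 2.81/0.109 = 72.17 d.
K_eq = L / Σ(b_i/K_i) = 10.65 / 72.17 = 0.1476 m/day.
Q = K_eq · A · (Δh/L) = 0.1476 × 1980 × (3.17/10.65) = 86.97 m³/day.

87.0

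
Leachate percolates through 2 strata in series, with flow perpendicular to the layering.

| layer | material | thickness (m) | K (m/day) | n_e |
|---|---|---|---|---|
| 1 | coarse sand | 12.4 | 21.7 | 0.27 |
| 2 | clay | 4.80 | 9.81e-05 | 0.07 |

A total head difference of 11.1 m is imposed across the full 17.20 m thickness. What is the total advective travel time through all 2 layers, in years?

With flow normal to the layers, continuity requires the same specific discharge q through every layer.
Σ(b_i/K_i) = 12.4/21.7 + 4.80/9.81e-05 = 48930 d.
q = Δh / Σ(b_i/K_i) = 11.1 / 48930 = 0.0002269 m/day.
In each layer the seepage velocity is v_i = q/n_i, so the layer transit time is t_i = b_i·n_i / q:
  layer 1 (coarse sand): t_1 = 12.4 × 0.27 / 0.0002269 = 14758 d
  layer 2 (clay): t_2 = 4.80 × 0.07 / 0.0002269 = 1481 d
Total t = Σ t_i = 16240 days = 44.46 years.

44.5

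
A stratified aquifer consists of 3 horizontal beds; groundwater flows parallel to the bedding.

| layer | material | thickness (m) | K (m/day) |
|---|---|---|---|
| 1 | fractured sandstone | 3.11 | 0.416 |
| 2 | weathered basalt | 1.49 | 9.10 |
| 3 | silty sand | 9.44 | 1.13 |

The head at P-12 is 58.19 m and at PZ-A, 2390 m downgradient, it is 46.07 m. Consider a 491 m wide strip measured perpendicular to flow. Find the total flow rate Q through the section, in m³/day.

Flow is parallel to layering, so each bed carries its own Darcy discharge and the transmissivities add.
Σ(K_i·b_i) = 0.416×3.11 + 9.10×1.49 + 1.13×9.44 = 25.52 m²/day.
Hydraulic gradient i = (58.19 − 46.07) / 2390 = 12.12 / 2390 = 0.005071.
Q = Σ(K_i·b_i) · W · i = 25.52 × 491 × 0.005071 = 63.54 m³/day.

63.5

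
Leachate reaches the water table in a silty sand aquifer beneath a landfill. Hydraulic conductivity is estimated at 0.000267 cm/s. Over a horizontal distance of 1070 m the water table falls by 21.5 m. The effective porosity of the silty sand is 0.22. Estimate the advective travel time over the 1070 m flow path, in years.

Convert K: 0.000267 cm/s × 864 = 0.2307 m/day.
Hydraulic gradient i = Δh / L = 21.5 / 1070 = 0.02009.
Darcy flux q = K · i = 0.2307 × 0.02009 = 0.004635 m/day.
Seepage velocity v = q / n_e = 0.004635 / 0.22 = 0.02107 m/day.
Travel time t = L / v = 1070 / 0.02107 = 50784 days = 139.0 years.

139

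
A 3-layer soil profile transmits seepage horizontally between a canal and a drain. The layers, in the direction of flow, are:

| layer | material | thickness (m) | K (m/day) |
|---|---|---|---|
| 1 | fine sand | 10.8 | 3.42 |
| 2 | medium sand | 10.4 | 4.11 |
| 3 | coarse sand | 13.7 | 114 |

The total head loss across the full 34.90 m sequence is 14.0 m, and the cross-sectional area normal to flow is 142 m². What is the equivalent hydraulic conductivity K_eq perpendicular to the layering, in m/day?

6.01

Flow is perpendicular to layering, so the layers act in series and the equivalent K is the thickness-weighted harmonic mean.
Total thickness L = 10.8 + 10.4 + 13.7 = 34.90 m.
Σ(b_i/K_i) = 10.8/3.42 + 10.4/4.11 + 13.7/114 = 5.808 d.
K_eq = L / Σ(b_i/K_i) = 34.90 / 5.808 = 6.008 m/day.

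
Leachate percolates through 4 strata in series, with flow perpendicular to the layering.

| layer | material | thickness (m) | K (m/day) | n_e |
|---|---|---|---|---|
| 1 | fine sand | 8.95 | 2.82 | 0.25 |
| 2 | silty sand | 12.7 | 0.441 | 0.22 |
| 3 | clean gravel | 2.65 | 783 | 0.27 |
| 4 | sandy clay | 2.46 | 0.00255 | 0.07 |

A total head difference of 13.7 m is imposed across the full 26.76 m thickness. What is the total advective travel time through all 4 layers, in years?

1.18

With flow normal to the layers, continuity requires the same specific discharge q through every layer.
Σ(b_i/K_i) = 8.95/2.82 + 12.7/0.441 + 2.65/783 + 2.46/0.00255 = 996.7 d.
q = Δh / Σ(b_i/K_i) = 13.7 / 996.7 = 0.01375 m/day.
In each layer the seepage velocity is v_i = q/n_i, so the layer transit time is t_i = b_i·n_i / q:
  layer 1 (fine sand): t_1 = 8.95 × 0.25 / 0.01375 = 162.8 d
  layer 2 (silty sand): t_2 = 12.7 × 0.22 / 0.01375 = 203.3 d
  layer 3 (clean gravel): t_3 = 2.65 × 0.27 / 0.01375 = 52.05 d
  layer 4 (sandy clay): t_4 = 2.46 × 0.07 / 0.01375 = 12.53 d
Total t = Σ t_i = 430.6 days = 1.179 years.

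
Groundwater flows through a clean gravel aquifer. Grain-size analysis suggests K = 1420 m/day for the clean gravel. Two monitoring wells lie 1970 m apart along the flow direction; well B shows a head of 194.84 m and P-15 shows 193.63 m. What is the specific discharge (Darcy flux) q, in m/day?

0.872

Hydraulic gradient i = (194.84 − 193.63) / 1970 = 1.21 / 1970 = 0.0006142.
Specific discharge q = K · i = 1420 × 0.0006142 = 0.8722 m/day.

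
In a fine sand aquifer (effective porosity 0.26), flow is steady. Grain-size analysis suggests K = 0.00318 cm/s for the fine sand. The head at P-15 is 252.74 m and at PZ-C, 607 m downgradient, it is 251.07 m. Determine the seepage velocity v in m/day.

Convert K: 0.00318 cm/s × 864 = 2.748 m/day.
Hydraulic gradient i = (252.74 − 251.07) / 607 = 1.67 / 607 = 0.002751.
Darcy flux q = K · i = 2.748 × 0.002751 = 0.007559 m/day.
Seepage velocity v = q / n_e = 0.007559 / 0.26 = 0.02907 m/day.

0.0291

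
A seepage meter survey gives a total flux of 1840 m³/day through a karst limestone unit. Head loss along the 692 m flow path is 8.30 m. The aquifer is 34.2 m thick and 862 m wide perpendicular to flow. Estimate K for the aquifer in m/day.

Cross-sectional area A = 862 × 34.2 = 29480 m².
Hydraulic gradient i = Δh / L = 8.30 / 692 = 0.01199.
From Q = K·A·i, K = Q / (A·i) = 1840 / (29480 × 0.01199) = 5.204 m/day.

5.20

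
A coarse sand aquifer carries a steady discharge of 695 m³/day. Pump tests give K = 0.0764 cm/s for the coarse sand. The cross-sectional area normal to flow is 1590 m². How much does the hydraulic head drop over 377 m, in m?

Convert K: 0.0764 cm/s × 864 = 66.01 m/day.
From Q = K·A·i, i = Q / (K·A) = 695 / (66.01 × 1590) = 0.006622.
Head loss Δh = i · L = 0.006622 × 377 = 2.496 m.

2.50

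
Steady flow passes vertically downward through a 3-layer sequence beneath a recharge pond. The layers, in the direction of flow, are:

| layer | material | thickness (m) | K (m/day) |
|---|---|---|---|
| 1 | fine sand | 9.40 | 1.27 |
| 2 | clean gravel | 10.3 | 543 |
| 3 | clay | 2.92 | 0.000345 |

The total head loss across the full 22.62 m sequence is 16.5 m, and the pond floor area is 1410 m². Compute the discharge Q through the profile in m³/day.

2.75

Flow is perpendicular to layering, so the layers act in series and the equivalent K is the thickness-weighted harmonic mean.
Total thickness L = 9.40 + 10.3 + 2.92 = 22.62 m.
Σ(b_i/K_i) = 9.40/1.27 + 10.3/543 + 2.92/0.000345 = 8471 d.
K_eq = L / Σ(b_i/K_i) = 22.62 / 8471 = 0.002670 m/day.
Q = K_eq · A · (Δh/L) = 0.002670 × 1410 × (16.5/22.62) = 2.746 m³/day.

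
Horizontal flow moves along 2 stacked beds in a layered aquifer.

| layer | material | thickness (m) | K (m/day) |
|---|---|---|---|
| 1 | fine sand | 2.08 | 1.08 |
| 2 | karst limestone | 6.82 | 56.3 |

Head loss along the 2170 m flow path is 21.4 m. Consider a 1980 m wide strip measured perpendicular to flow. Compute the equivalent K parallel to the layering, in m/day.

Flow is parallel to layering, so each bed carries its own Darcy discharge and the transmissivities add.
Σ(K_i·b_i) = 1.08×2.08 + 56.3×6.82 = 386.2 m²/day.
Total thickness b = 8.900 m, so K_eq = Σ(K_i·b_i)/b = 43.39 m/day.

43.4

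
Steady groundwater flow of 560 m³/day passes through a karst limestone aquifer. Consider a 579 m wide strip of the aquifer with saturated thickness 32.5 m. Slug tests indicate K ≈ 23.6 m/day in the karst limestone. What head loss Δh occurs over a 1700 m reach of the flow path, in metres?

Cross-sectional area A = 579 × 32.5 = 18818 m².
From Q = K·A·i, i = Q / (K·A) = 560 / (23.60 × 18818) = 0.001261.
Head loss Δh = i · L = 0.001261 × 1700 = 2.144 m.

2.14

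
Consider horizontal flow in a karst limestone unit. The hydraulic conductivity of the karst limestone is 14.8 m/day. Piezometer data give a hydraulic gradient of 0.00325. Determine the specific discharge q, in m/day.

0.0481

Hydraulic gradient i = 0.00325.
Specific discharge q = K · i = 14.80 × 0.003250 = 0.04810 m/day.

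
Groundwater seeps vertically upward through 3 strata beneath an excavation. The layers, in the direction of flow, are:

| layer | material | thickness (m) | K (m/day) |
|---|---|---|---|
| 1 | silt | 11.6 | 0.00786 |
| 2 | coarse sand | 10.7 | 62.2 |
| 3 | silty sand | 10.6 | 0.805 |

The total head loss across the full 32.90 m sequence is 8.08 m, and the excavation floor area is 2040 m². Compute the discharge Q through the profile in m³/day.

11.1

Flow is perpendicular to layering, so the layers act in series and the equivalent K is the thickness-weighted harmonic mean.
Total thickness L = 11.6 + 10.7 + 10.6 = 32.90 m.
Σ(b_i/K_i) = 11.6/0.00786 + 10.7/62.2 + 10.6/0.805 = 1489 d.
K_eq = L / Σ(b_i/K_i) = 32.90 / 1489 = 0.02209 m/day.
Q = K_eq · A · (Δh/L) = 0.02209 × 2040 × (8.08/32.90) = 11.07 m³/day.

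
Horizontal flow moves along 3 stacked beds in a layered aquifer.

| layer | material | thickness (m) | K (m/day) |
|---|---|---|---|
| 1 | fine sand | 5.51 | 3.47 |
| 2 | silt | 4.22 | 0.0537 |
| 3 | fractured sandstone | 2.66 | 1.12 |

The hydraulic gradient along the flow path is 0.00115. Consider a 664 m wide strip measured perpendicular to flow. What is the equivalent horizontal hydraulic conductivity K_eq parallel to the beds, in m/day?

Flow is parallel to layering, so each bed carries its own Darcy discharge and the transmissivities add.
Σ(K_i·b_i) = 3.47×5.51 + 0.0537×4.22 + 1.12×2.66 = 22.33 m²/day.
Total thickness b = 12.39 m, so K_eq = Σ(K_i·b_i)/b = 1.802 m/day.

1.80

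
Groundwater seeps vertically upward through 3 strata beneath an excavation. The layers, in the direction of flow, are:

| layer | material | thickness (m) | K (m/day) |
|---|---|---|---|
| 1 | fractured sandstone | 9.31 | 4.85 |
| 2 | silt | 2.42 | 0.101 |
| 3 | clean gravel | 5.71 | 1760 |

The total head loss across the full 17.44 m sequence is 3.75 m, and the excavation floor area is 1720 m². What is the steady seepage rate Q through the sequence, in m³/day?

Flow is perpendicular to layering, so the layers act in series and the equivalent K is the thickness-weighted harmonic mean.
Total thickness L = 9.31 + 2.42 + 5.71 = 17.44 m.
Σ(b_i/K_i) = 9.31/4.85 + 2.42/0.101 + 5.71/1760 = 25.88 d.
K_eq = L / Σ(b_i/K_i) = 17.44 / 25.88 = 0.6738 m/day.
Q = K_eq · A · (Δh/L) = 0.6738 × 1720 × (3.75/17.44) = 249.2 m³/day.

249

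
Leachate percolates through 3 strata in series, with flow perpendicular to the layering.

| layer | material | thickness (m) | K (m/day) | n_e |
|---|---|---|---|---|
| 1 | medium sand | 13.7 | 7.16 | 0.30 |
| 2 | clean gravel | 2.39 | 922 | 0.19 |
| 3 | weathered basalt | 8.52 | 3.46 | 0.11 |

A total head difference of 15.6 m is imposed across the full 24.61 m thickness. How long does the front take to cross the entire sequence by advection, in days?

1.54

With flow normal to the layers, continuity requires the same specific discharge q through every layer.
Σ(b_i/K_i) = 13.7/7.16 + 2.39/922 + 8.52/3.46 = 4.378 d.
q = Δh / Σ(b_i/K_i) = 15.6 / 4.378 = 3.563 m/day.
In each layer the seepage velocity is v_i = q/n_i, so the layer transit time is t_i = b_i·n_i / q:
  layer 1 (medium sand): t_1 = 13.7 × 0.30 / 3.563 = 1.154 d
  layer 2 (clean gravel): t_2 = 2.39 × 0.19 / 3.563 = 0.1275 d
  layer 3 (weathered basalt): t_3 = 8.52 × 0.11 / 3.563 = 0.2630 d
Total t = Σ t_i = 1.544 days.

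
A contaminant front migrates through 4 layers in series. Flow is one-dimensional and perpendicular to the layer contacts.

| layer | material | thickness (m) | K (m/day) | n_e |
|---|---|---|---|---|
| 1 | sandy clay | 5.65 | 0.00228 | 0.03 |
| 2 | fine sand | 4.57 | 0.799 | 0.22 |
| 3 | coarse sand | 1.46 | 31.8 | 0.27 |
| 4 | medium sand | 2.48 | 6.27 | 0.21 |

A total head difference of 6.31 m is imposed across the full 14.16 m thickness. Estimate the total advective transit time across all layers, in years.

2.25

With flow normal to the layers, continuity requires the same specific discharge q through every layer.
Σ(b_i/K_i) = 5.65/0.00228 + 4.57/0.799 + 1.46/31.8 + 2.48/6.27 = 2484 d.
q = Δh / Σ(b_i/K_i) = 6.31 / 2484 = 0.002540 m/day.
In each layer the seepage velocity is v_i = q/n_i, so the layer transit time is t_i = b_i·n_i / q:
  layer 1 (sandy clay): t_1 = 5.65 × 0.03 / 0.002540 = 66.73 d
  layer 2 (fine sand): t_2 = 4.57 × 0.22 / 0.002540 = 395.8 d
  layer 3 (coarse sand): t_3 = 1.46 × 0.27 / 0.002540 = 155.2 d
  layer 4 (medium sand): t_4 = 2.48 × 0.21 / 0.002540 = 205.0 d
Total t = Σ t_i = 822.8 days = 2.253 years.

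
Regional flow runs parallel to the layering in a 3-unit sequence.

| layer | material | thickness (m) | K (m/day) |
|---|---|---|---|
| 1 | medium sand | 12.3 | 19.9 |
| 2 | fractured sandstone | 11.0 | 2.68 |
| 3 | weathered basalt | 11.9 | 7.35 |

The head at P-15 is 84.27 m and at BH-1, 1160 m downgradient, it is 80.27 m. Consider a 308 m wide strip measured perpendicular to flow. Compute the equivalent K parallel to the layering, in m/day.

Flow is parallel to layering, so each bed carries its own Darcy discharge and the transmissivities add.
Σ(K_i·b_i) = 19.9×12.3 + 2.68×11.0 + 7.35×11.9 = 361.7 m²/day.
Total thickness b = 35.20 m, so K_eq = Σ(K_i·b_i)/b = 10.28 m/day.

10.3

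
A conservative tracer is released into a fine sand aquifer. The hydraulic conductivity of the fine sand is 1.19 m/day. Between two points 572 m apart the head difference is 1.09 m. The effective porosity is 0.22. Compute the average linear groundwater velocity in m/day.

0.0103

Hydraulic gradient i = Δh / L = 1.09 / 572 = 0.001906.
Darcy flux q = K · i = 1.190 × 0.001906 = 0.002268 m/day.
Seepage velocity v = q / n_e = 0.002268 / 0.22 = 0.01031 m/day.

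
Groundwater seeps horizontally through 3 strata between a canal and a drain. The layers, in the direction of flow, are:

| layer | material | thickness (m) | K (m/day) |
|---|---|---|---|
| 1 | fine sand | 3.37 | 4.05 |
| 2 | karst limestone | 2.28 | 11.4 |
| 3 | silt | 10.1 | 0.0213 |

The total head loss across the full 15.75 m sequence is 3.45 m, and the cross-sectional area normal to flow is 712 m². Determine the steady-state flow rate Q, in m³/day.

Flow is perpendicular to layering, so the layers act in series and the equivalent K is the thickness-weighted harmonic mean.
Total thickness L = 3.37 + 2.28 + 10.1 = 15.75 m.
Σ(b_i/K_i) = 3.37/4.05 + 2.28/11.4 + 10.1/0.0213 = 475.2 d.
K_eq = L / Σ(b_i/K_i) = 15.75 / 475.2 = 0.03314 m/day.
Q = K_eq · A · (Δh/L) = 0.03314 × 712 × (3.45/15.75) = 5.169 m³/day.

5.17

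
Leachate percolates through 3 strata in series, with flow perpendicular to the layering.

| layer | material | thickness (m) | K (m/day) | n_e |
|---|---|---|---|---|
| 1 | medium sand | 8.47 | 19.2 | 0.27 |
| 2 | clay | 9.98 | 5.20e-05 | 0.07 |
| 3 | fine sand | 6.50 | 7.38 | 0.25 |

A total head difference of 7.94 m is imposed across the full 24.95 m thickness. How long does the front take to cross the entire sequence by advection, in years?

With flow normal to the layers, continuity requires the same specific discharge q through every layer.
Σ(b_i/K_i) = 8.47/19.2 + 9.98/5.20e-05 + 6.50/7.38 = 1.919e+05 d.
q = Δh / Σ(b_i/K_i) = 7.94 / 1.919e+05 = 4.137e-05 m/day.
In each layer the seepage velocity is v_i = q/n_i, so the layer transit time is t_i = b_i·n_i / q:
  layer 1 (medium sand): t_1 = 8.47 × 0.27 / 4.137e-05 = 55279 d
  layer 2 (clay): t_2 = 9.98 × 0.07 / 4.137e-05 = 16886 d
  layer 3 (fine sand): t_3 = 6.50 × 0.25 / 4.137e-05 = 39279 d
Total t = Σ t_i = 1.114e+05 days = 305.1 years.

305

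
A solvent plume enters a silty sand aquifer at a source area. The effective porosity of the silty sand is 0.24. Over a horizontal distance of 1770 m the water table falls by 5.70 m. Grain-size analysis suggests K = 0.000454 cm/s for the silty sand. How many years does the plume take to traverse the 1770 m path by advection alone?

921

Convert K: 0.000454 cm/s × 864 = 0.3923 m/day.
Hydraulic gradient i = Δh / L = 5.70 / 1770 = 0.003220.
Darcy flux q = K · i = 0.3923 × 0.003220 = 0.001263 m/day.
Seepage velocity v = q / n_e = 0.001263 / 0.24 = 0.005263 m/day.
Travel time t = L / v = 1770 / 0.005263 = 3.363e+05 days = 920.7 years.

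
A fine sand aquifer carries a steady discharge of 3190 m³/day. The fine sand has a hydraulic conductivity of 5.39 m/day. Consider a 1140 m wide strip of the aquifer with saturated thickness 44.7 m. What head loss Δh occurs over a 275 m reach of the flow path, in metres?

3.19

Cross-sectional area A = 1140 × 44.7 = 50958 m².
From Q = K·A·i, i = Q / (K·A) = 3190 / (5.390 × 50958) = 0.01161.
Head loss Δh = i · L = 0.01161 × 275 = 3.194 m.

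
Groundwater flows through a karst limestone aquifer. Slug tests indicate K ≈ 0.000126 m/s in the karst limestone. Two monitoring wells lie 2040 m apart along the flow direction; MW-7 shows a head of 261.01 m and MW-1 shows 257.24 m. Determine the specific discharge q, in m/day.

Convert K: 0.000126 m/s × 86400 = 10.89 m/day.
Hydraulic gradient i = (261.01 − 257.24) / 2040 = 3.77 / 2040 = 0.001848.
Specific discharge q = K · i = 10.89 × 0.001848 = 0.02012 m/day.

0.0201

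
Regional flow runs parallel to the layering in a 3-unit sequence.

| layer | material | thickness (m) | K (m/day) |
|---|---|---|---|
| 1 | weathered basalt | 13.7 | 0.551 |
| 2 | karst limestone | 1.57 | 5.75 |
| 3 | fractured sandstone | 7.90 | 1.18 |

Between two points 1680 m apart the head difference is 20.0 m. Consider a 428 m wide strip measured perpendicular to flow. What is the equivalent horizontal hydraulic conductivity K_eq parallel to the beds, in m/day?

Flow is parallel to layering, so each bed carries its own Darcy discharge and the transmissivities add.
Σ(K_i·b_i) = 0.551×13.7 + 5.75×1.57 + 1.18×7.90 = 25.90 m²/day.
Total thickness b = 23.17 m, so K_eq = Σ(K_i·b_i)/b = 1.118 m/day.

1.12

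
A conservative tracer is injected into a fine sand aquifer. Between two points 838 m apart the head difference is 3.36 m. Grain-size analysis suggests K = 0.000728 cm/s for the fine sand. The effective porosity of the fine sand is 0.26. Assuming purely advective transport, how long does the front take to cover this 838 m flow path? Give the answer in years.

Convert K: 0.000728 cm/s × 864 = 0.6290 m/day.
Hydraulic gradient i = Δh / L = 3.36 / 838 = 0.004010.
Darcy flux q = K · i = 0.6290 × 0.004010 = 0.002522 m/day.
Seepage velocity v = q / n_e = 0.002522 / 0.26 = 0.009700 m/day.
Travel time t = L / v = 838 / 0.009700 = 86393 days = 236.5 years.

237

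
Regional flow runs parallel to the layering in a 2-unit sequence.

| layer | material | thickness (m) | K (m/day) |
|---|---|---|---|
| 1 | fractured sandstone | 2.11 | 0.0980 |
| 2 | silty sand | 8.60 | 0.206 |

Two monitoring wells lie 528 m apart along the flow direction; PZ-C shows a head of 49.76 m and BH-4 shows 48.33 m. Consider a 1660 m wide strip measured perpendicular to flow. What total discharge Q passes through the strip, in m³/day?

Flow is parallel to layering, so each bed carries its own Darcy discharge and the transmissivities add.
Σ(K_i·b_i) = 0.0980×2.11 + 0.206×8.60 = 1.978 m²/day.
Hydraulic gradient i = (49.76 − 48.33) / 528 = 1.43 / 528 = 0.002708.
Q = Σ(K_i·b_i) · W · i = 1.978 × 1660 × 0.002708 = 8.894 m³/day.

8.89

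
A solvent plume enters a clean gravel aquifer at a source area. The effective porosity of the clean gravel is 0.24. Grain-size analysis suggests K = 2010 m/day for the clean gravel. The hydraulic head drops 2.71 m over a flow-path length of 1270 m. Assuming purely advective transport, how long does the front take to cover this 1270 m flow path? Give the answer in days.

71.1

Hydraulic gradient i = Δh / L = 2.71 / 1270 = 0.002134.
Darcy flux q = K · i = 2010 × 0.002134 = 4.289 m/day.
Seepage velocity v = q / n_e = 4.289 / 0.24 = 17.87 m/day.
Travel time t = L / v = 1270 / 17.87 = 71.06 days.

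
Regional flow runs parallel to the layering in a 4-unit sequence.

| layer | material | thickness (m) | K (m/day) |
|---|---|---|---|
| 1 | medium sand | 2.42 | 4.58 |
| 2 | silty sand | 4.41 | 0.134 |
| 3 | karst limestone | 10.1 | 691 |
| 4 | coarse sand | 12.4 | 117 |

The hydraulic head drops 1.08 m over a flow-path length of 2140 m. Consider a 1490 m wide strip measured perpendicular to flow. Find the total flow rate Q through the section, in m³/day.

Flow is parallel to layering, so each bed carries its own Darcy discharge and the transmissivities add.
Σ(K_i·b_i) = 4.58×2.42 + 0.134×4.41 + 691×10.1 + 117×12.4 = 8442 m²/day.
Hydraulic gradient i = Δh / L = 1.08 / 2140 = 0.0005047.
Q = Σ(K_i·b_i) · W · i = 8442 × 1490 × 0.0005047 = 6348 m³/day.

6350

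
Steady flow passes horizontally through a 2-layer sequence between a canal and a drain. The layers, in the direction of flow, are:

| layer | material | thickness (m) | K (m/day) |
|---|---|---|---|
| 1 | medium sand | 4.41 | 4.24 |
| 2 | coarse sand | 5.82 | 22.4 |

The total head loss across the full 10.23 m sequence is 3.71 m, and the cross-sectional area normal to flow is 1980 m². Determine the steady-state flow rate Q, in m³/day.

5650

Flow is perpendicular to layering, so the layers act in series and the equivalent K is the thickness-weighted harmonic mean.
Total thickness L = 4.41 + 5.82 = 10.23 m.
Σ(b_i/K_i) = 4.41/4.24 + 5.82/22.4 = 1.300 d.
K_eq = L / Σ(b_i/K_i) = 10.23 / 1.300 = 7.870 m/day.
Q = K_eq · A · (Δh/L) = 7.870 × 1980 × (3.71/10.23) = 5651 m³/day.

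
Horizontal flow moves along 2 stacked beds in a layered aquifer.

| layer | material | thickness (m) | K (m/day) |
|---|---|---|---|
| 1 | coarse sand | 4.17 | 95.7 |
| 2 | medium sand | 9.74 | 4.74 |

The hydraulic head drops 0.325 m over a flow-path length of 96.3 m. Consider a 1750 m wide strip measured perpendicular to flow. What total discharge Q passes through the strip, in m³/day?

2630

Flow is parallel to layering, so each bed carries its own Darcy discharge and the transmissivities add.
Σ(K_i·b_i) = 95.7×4.17 + 4.74×9.74 = 445.2 m²/day.
Hydraulic gradient i = Δh / L = 0.325 / 96.3 = 0.003375.
Q = Σ(K_i·b_i) · W · i = 445.2 × 1750 × 0.003375 = 2630 m³/day.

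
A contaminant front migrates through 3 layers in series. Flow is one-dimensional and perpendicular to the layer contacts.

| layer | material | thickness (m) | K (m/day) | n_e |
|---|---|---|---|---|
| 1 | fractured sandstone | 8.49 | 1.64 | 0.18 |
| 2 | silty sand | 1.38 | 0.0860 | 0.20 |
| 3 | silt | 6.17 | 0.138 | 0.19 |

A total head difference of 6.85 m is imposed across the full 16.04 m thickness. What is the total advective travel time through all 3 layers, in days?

28.6

With flow normal to the layers, continuity requires the same specific discharge q through every layer.
Σ(b_i/K_i) = 8.49/1.64 + 1.38/0.0860 + 6.17/0.138 = 65.93 d.
q = Δh / Σ(b_i/K_i) = 6.85 / 65.93 = 0.1039 m/day.
In each layer the seepage velocity is v_i = q/n_i, so the layer transit time is t_i = b_i·n_i / q:
  layer 1 (fractured sandstone): t_1 = 8.49 × 0.18 / 0.1039 = 14.71 d
  layer 2 (silty sand): t_2 = 1.38 × 0.20 / 0.1039 = 2.657 d
  layer 3 (silt): t_3 = 6.17 × 0.19 / 0.1039 = 11.28 d
Total t = Σ t_i = 28.65 days.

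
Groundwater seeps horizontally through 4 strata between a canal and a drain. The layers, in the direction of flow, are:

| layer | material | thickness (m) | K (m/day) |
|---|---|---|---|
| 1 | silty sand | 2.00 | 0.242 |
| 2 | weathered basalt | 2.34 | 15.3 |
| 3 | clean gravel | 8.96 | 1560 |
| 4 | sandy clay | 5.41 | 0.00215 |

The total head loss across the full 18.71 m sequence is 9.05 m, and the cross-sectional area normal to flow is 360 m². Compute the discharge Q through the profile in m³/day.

Flow is perpendicular to layering, so the layers act in series and the equivalent K is the thickness-weighted harmonic mean.
Total thickness L = 2.00 + 2.34 + 8.96 + 5.41 = 18.71 m.
Σ(b_i/K_i) = 2.00/0.242 + 2.34/15.3 + 8.96/1560 + 5.41/0.00215 = 2525 d.
K_eq = L / Σ(b_i/K_i) = 18.71 / 2525 = 0.007411 m/day.
Q = K_eq · A · (Δh/L) = 0.007411 × 360 × (9.05/18.71) = 1.290 m³/day.

1.29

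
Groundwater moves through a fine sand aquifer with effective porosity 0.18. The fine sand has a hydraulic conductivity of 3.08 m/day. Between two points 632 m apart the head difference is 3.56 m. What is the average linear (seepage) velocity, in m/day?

0.0964

Hydraulic gradient i = Δh / L = 3.56 / 632 = 0.005633.
Darcy flux q = K · i = 3.080 × 0.005633 = 0.01735 m/day.
Seepage velocity v = q / n_e = 0.01735 / 0.18 = 0.09639 m/day.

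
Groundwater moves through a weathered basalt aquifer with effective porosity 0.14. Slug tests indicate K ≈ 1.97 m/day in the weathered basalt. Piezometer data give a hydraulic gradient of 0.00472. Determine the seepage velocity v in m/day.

Hydraulic gradient i = 0.00472.
Darcy flux q = K · i = 1.970 × 0.004720 = 0.009298 m/day.
Seepage velocity v = q / n_e = 0.009298 / 0.14 = 0.06642 m/day.

0.0664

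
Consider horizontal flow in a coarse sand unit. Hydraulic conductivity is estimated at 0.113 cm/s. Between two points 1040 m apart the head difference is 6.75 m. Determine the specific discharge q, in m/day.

0.634

Convert K: 0.113 cm/s × 864 = 97.63 m/day.
Hydraulic gradient i = Δh / L = 6.75 / 1040 = 0.006490.
Specific discharge q = K · i = 97.63 × 0.006490 = 0.6337 m/day.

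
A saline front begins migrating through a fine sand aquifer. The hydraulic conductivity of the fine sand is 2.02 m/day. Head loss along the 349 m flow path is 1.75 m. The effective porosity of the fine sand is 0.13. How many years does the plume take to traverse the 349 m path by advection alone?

Hydraulic gradient i = Δh / L = 1.75 / 349 = 0.005014.
Darcy flux q = K · i = 2.020 × 0.005014 = 0.01013 m/day.
Seepage velocity v = q / n_e = 0.01013 / 0.13 = 0.07791 m/day.
Travel time t = L / v = 349 / 0.07791 = 4479 days = 12.26 years.

12.3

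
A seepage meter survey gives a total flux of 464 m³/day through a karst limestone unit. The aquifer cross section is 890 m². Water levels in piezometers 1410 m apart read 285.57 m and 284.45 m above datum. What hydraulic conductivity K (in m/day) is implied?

Hydraulic gradient i = (285.57 − 284.45) / 1410 = 1.12 / 1410 = 0.0007943.
From Q = K·A·i, K = Q / (A·i) = 464 / (890.0 × 0.0007943) = 656.3 m/day.

656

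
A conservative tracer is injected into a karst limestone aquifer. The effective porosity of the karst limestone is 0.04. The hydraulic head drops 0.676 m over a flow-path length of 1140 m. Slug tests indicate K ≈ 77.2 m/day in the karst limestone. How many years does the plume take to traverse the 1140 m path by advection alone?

2.73

Hydraulic gradient i = Δh / L = 0.676 / 1140 = 0.0005930.
Darcy flux q = K · i = 77.20 × 0.0005930 = 0.04578 m/day.
Seepage velocity v = q / n_e = 0.04578 / 0.04 = 1.144 m/day.
Travel time t = L / v = 1140 / 1.144 = 996.1 days = 2.727 years.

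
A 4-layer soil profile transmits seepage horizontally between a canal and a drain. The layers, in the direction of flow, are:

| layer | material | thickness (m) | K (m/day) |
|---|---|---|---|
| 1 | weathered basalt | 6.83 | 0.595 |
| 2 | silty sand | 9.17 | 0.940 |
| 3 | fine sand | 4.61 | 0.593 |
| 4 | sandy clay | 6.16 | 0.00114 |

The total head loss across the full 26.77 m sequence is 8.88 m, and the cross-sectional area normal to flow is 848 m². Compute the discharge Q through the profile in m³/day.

Flow is perpendicular to layering, so the layers act in series and the equivalent K is the thickness-weighted harmonic mean.
Total thickness L = 6.83 + 9.17 + 4.61 + 6.16 = 26.77 m.
Σ(b_i/K_i) = 6.83/0.595 + 9.17/0.940 + 4.61/0.593 + 6.16/0.00114 = 5433 d.
K_eq = L / Σ(b_i/K_i) = 26.77 / 5433 = 0.004928 m/day.
Q = K_eq · A · (Δh/L) = 0.004928 × 848 × (8.88/26.77) = 1.386 m³/day.

1.39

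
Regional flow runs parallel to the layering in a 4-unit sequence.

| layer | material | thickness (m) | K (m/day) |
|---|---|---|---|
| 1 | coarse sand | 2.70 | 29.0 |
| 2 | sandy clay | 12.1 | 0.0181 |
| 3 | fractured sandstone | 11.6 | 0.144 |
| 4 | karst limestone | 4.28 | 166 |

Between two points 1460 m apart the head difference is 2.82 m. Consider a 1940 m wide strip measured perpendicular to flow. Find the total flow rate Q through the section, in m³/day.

2960

Flow is parallel to layering, so each bed carries its own Darcy discharge and the transmissivities add.
Σ(K_i·b_i) = 29.0×2.70 + 0.0181×12.1 + 0.144×11.6 + 166×4.28 = 790.7 m²/day.
Hydraulic gradient i = Δh / L = 2.82 / 1460 = 0.001932.
Q = Σ(K_i·b_i) · W · i = 790.7 × 1940 × 0.001932 = 2963 m³/day.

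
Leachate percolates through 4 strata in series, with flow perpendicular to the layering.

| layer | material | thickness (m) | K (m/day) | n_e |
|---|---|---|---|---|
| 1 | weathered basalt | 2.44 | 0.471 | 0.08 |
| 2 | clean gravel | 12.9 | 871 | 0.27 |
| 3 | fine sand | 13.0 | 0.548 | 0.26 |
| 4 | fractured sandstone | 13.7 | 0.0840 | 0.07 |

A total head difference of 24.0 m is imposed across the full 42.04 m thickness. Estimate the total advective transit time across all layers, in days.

64.1

With flow normal to the layers, continuity requires the same specific discharge q through every layer.
Σ(b_i/K_i) = 2.44/0.471 + 12.9/871 + 13.0/0.548 + 13.7/0.0840 = 192.0 d.
q = Δh / Σ(b_i/K_i) = 24.0 / 192.0 = 0.1250 m/day.
In each layer the seepage velocity is v_i = q/n_i, so the layer transit time is t_i = b_i·n_i / q:
  layer 1 (weathered basalt): t_1 = 2.44 × 0.08 / 0.1250 = 1.562 d
  layer 2 (clean gravel): t_2 = 12.9 × 0.27 / 0.1250 = 27.87 d
  layer 3 (fine sand): t_3 = 13.0 × 0.26 / 0.1250 = 27.04 d
  layer 4 (fractured sandstone): t_4 = 13.7 × 0.07 / 0.1250 = 7.673 d
Total t = Σ t_i = 64.14 days.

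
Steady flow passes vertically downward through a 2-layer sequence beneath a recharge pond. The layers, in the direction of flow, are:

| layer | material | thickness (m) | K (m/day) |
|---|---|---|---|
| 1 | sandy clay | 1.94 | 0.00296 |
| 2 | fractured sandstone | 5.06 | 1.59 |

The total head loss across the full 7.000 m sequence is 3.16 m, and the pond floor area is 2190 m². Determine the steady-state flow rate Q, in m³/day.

10.5

Flow is perpendicular to layering, so the layers act in series and the equivalent K is the thickness-weighted harmonic mean.
Total thickness L = 1.94 + 5.06 = 7.000 m.
Σ(b_i/K_i) = 1.94/0.00296 + 5.06/1.59 = 658.6 d.
K_eq = L / Σ(b_i/K_i) = 7.000 / 658.6 = 0.01063 m/day.
Q = K_eq · A · (Δh/L) = 0.01063 × 2190 × (3.16/7.000) = 10.51 m³/day.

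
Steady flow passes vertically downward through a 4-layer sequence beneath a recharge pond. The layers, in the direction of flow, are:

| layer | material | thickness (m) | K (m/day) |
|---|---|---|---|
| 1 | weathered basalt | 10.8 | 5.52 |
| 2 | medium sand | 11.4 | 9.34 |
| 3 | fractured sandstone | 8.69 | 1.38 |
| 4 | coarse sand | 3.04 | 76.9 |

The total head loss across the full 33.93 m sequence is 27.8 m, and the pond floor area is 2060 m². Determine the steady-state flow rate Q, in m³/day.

6020

Flow is perpendicular to layering, so the layers act in series and the equivalent K is the thickness-weighted harmonic mean.
Total thickness L = 10.8 + 11.4 + 8.69 + 3.04 = 33.93 m.
Σ(b_i/K_i) = 10.8/5.52 + 11.4/9.34 + 8.69/1.38 + 3.04/76.9 = 9.514 d.
K_eq = L / Σ(b_i/K_i) = 33.93 / 9.514 = 3.566 m/day.
Q = K_eq · A · (Δh/L) = 3.566 × 2060 × (27.8/33.93) = 6020 m³/day.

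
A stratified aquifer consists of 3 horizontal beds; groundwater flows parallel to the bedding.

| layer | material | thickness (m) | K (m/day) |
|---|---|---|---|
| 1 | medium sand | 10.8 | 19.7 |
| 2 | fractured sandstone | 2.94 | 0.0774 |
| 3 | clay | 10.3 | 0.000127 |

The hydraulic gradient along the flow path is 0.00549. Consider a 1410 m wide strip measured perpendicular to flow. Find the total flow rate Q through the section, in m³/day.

1650

Flow is parallel to layering, so each bed carries its own Darcy discharge and the transmissivities add.
Σ(K_i·b_i) = 19.7×10.8 + 0.0774×2.94 + 0.000127×10.3 = 213.0 m²/day.
Hydraulic gradient i = 0.00549.
Q = Σ(K_i·b_i) · W · i = 213.0 × 1410 × 0.005490 = 1649 m³/day.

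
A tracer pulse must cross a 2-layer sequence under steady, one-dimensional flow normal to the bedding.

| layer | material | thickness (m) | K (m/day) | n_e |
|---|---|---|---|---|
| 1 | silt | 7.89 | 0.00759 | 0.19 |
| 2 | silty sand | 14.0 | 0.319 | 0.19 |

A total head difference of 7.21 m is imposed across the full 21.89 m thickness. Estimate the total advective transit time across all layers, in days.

625

With flow normal to the layers, continuity requires the same specific discharge q through every layer.
Σ(b_i/K_i) = 7.89/0.00759 + 14.0/0.319 = 1083 d.
q = Δh / Σ(b_i/K_i) = 7.21 / 1083 = 0.006655 m/day.
In each layer the seepage velocity is v_i = q/n_i, so the layer transit time is t_i = b_i·n_i / q:
  layer 1 (silt): t_1 = 7.89 × 0.19 / 0.006655 = 225.3 d
  layer 2 (silty sand): t_2 = 14.0 × 0.19 / 0.006655 = 399.7 d
Total t = Σ t_i = 625.0 days.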